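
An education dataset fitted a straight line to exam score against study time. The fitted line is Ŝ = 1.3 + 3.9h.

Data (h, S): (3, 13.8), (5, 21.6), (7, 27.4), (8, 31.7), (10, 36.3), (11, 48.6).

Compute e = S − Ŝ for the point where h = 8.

e = -0.8

Ŝ = 1.3 + 3.9·8 = 32.5
e = 31.7 − 32.5 = -0.8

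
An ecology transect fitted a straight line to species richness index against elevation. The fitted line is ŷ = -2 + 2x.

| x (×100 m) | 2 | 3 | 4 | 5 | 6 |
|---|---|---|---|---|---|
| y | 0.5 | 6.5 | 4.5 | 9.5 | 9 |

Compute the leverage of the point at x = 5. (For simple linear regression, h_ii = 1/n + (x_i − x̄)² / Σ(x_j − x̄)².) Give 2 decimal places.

x̄ = (2 + 3 + 4 + 5 + 6)/5 = 4
Σ(x − x̄)² = 4 + 1 + 0 + 1 + 4 = 10
h = 1/5 + (1)²/10 = 0.2 + 0.1 = 0.30

h = 0.30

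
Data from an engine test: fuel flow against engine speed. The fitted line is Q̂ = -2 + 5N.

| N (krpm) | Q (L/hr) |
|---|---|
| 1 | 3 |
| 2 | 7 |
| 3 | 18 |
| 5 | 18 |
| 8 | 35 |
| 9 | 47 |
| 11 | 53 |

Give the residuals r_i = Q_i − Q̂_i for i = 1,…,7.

N=1: Q̂ = -2 + 5·1 = 3; r = 3 − 3 = 0
N=2: Q̂ = -2 + 5·2 = 8; r = 7 − 8 = -1
N=3: Q̂ = -2 + 5·3 = 13; r = 18 − 13 = 5
N=5: Q̂ = -2 + 5·5 = 23; r = 18 − 23 = -5
N=8: Q̂ = -2 + 5·8 = 38; r = 35 − 38 = -3
N=9: Q̂ = -2 + 5·9 = 43; r = 47 − 43 = 4
N=11: Q̂ = -2 + 5·11 = 53; r = 53 − 53 = 0

0, -1, 5, -5, -3, 4, 0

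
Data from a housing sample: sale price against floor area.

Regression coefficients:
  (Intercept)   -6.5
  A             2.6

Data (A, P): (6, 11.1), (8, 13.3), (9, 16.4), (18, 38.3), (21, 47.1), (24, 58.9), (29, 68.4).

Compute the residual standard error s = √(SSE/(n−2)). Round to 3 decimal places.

s = 1.975

A=6: P̂ = -6.5 + 2.6·6 = 9.1; e = 11.1 − 9.1 = 2
A=8: P̂ = -6.5 + 2.6·8 = 14.3; e = 13.3 − 14.3 = -1
A=9: P̂ = -6.5 + 2.6·9 = 16.9; e = 16.4 − 16.9 = -0.5
A=18: P̂ = -6.5 + 2.6·18 = 40.3; e = 38.3 − 40.3 = -2
A=21: P̂ = -6.5 + 2.6·21 = 48.1; e = 47.1 − 48.1 = -1
A=24: P̂ = -6.5 + 2.6·24 = 55.9; e = 58.9 − 55.9 = 3
A=29: P̂ = -6.5 + 2.6·29 = 68.9; e = 68.4 − 68.9 = -0.5
SSE = 4 + 1 + 0.25 + 4 + 1 + 9 + 0.25 = 19.5
s = √(19.5/5) = √3.9 ≈ 1.975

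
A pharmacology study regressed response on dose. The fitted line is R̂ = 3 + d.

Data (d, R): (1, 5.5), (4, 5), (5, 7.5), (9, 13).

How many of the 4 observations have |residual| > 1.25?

d=1: R̂ = 3 + 1 = 4; e = 5.5 − 4 = 1.5
d=4: R̂ = 3 + 4 = 7; e = 5 − 7 = -2
d=5: R̂ = 3 + 5 = 8; e = 7.5 − 8 = -0.5
d=9: R̂ = 3 + 9 = 12; e = 13 − 12 = 1
|e| > 1.25: d=1 (|e|=1.5), d=4 (|e|=2) → 2

2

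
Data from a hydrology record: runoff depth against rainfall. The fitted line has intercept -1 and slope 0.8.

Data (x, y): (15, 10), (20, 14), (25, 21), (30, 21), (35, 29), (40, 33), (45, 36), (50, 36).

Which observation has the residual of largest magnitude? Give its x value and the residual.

x=15: ŷ = -1 + 0.8·15 = 11; e = 10 − 11 = -1
x=20: ŷ = -1 + 0.8·20 = 15; e = 14 − 15 = -1
x=25: ŷ = -1 + 0.8·25 = 19; e = 21 − 19 = 2
x=30: ŷ = -1 + 0.8·30 = 23; e = 21 − 23 = -2
x=35: ŷ = -1 + 0.8·35 = 27; e = 29 − 27 = 2
x=40: ŷ = -1 + 0.8·40 = 31; e = 33 − 31 = 2
x=45: ŷ = -1 + 0.8·45 = 35; e = 36 − 35 = 1
x=50: ŷ = -1 + 0.8·50 = 39; e = 36 − 39 = -3
Largest |e| is 3 at x = 50, residual -3.

x = 50, e = -3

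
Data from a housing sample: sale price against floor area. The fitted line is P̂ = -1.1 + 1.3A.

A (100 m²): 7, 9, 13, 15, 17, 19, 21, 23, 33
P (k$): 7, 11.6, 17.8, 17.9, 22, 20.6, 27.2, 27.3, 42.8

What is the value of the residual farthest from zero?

A=7: P̂ = -1.1 + 1.3·7 = 8; e = 7 − 8 = -1
A=9: P̂ = -1.1 + 1.3·9 = 10.6; e = 11.6 − 10.6 = 1
A=13: P̂ = -1.1 + 1.3·13 = 15.8; e = 17.8 − 15.8 = 2
A=15: P̂ = -1.1 + 1.3·15 = 18.4; e = 17.9 − 18.4 = -0.5
A=17: P̂ = -1.1 + 1.3·17 = 21; e = 22 − 21 = 1
A=19: P̂ = -1.1 + 1.3·19 = 23.6; e = 20.6 − 23.6 = -3
A=21: P̂ = -1.1 + 1.3·21 = 26.2; e = 27.2 − 26.2 = 1
A=23: P̂ = -1.1 + 1.3·23 = 28.8; e = 27.3 − 28.8 = -1.5
A=33: P̂ = -1.1 + 1.3·33 = 41.8; e = 42.8 − 41.8 = 1
Largest |e| is 3 at A = 19, residual -3.

e = -3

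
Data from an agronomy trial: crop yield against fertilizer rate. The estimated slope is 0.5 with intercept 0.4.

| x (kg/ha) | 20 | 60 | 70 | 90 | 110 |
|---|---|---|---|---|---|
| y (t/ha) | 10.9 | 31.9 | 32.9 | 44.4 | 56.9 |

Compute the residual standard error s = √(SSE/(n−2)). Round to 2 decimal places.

x=20: ŷ = 0.4 + 0.5·20 = 10.4; e = 10.9 − 10.4 = 0.5
x=60: ŷ = 0.4 + 0.5·60 = 30.4; e = 31.9 − 30.4 = 1.5
x=70: ŷ = 0.4 + 0.5·70 = 35.4; e = 32.9 − 35.4 = -2.5
x=90: ŷ = 0.4 + 0.5·90 = 45.4; e = 44.4 − 45.4 = -1
x=110: ŷ = 0.4 + 0.5·110 = 55.4; e = 56.9 − 55.4 = 1.5
SSE = 0.25 + 2.25 + 6.25 + 1 + 2.25 = 12
s = √(12/3) = √4 ≈ 2.00

s = 2.00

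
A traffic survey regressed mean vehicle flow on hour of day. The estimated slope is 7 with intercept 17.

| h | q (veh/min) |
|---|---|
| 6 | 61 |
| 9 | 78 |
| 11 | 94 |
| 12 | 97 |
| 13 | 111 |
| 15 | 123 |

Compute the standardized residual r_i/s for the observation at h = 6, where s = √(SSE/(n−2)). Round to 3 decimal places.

h=6: ŷ = 17 + 7·6 = 59; r = 61 − 59 = 2
h=9: ŷ = 17 + 7·9 = 80; r = 78 − 80 = -2
h=11: ŷ = 17 + 7·11 = 94; r = 94 − 94 = 0
h=12: ŷ = 17 + 7·12 = 101; r = 97 − 101 = -4
h=13: ŷ = 17 + 7·13 = 108; r = 111 − 108 = 3
h=15: ŷ = 17 + 7·15 = 122; r = 123 − 122 = 1
SSE = 4 + 4 + 0 + 16 + 9 + 1 = 34
s = √(34/4) = 2.91548
r/s = 2 / 2.91548 = 0.686

0.686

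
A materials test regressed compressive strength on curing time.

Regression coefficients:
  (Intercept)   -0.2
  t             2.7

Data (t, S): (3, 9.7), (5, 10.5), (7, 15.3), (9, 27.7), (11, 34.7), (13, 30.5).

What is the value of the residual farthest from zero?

t=3: Ŝ = -0.2 + 2.7·3 = 7.9; r = 9.7 − 7.9 = 1.8
t=5: Ŝ = -0.2 + 2.7·5 = 13.3; r = 10.5 − 13.3 = -2.8
t=7: Ŝ = -0.2 + 2.7·7 = 18.7; r = 15.3 − 18.7 = -3.4
t=9: Ŝ = -0.2 + 2.7·9 = 24.1; r = 27.7 − 24.1 = 3.6
t=11: Ŝ = -0.2 + 2.7·11 = 29.5; r = 34.7 − 29.5 = 5.2
t=13: Ŝ = -0.2 + 2.7·13 = 34.9; r = 30.5 − 34.9 = -4.4
Largest |r| is 5.2 at t = 11, residual 5.2.

r = 5.2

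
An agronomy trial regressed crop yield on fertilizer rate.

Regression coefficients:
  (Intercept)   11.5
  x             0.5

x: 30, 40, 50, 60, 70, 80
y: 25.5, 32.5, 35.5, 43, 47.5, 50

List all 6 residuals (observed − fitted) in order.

x=30: ŷ = 11.5 + 0.5·30 = 26.5; r = 25.5 − 26.5 = -1
x=40: ŷ = 11.5 + 0.5·40 = 31.5; r = 32.5 − 31.5 = 1
x=50: ŷ = 11.5 + 0.5·50 = 36.5; r = 35.5 − 36.5 = -1
x=60: ŷ = 11.5 + 0.5·60 = 41.5; r = 43 − 41.5 = 1.5
x=70: ŷ = 11.5 + 0.5·70 = 46.5; r = 47.5 − 46.5 = 1
x=80: ŷ = 11.5 + 0.5·80 = 51.5; r = 50 − 51.5 = -1.5

-1, 1, -1, 1.5, 1, -1.5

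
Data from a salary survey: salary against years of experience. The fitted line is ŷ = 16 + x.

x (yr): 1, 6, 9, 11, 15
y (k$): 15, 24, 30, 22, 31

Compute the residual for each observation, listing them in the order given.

x=1: ŷ = 16 + 1 = 17; r = 15 − 17 = -2
x=6: ŷ = 16 + 6 = 22; r = 24 − 22 = 2
x=9: ŷ = 16 + 9 = 25; r = 30 − 25 = 5
x=11: ŷ = 16 + 11 = 27; r = 22 − 27 = -5
x=15: ŷ = 16 + 15 = 31; r = 31 − 31 = 0

-2, 2, 5, -5, 0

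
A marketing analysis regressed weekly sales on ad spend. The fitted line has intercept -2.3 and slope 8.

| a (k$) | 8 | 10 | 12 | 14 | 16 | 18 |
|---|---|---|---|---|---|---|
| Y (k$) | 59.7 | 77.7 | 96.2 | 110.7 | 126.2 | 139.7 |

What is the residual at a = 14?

Ŷ = -2.3 + 8·14 = 109.7
r = 110.7 − 109.7 = 1

r = 1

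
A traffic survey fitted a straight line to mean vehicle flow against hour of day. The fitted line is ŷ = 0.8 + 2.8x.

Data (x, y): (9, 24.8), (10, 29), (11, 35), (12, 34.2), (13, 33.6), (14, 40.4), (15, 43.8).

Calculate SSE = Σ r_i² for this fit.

SSE = 27.2

x=9: ŷ = 0.8 + 2.8·9 = 26; r = 24.8 − 26 = -1.2
x=10: ŷ = 0.8 + 2.8·10 = 28.8; r = 29 − 28.8 = 0.2
x=11: ŷ = 0.8 + 2.8·11 = 31.6; r = 35 − 31.6 = 3.4
x=12: ŷ = 0.8 + 2.8·12 = 34.4; r = 34.2 − 34.4 = -0.2
x=13: ŷ = 0.8 + 2.8·13 = 37.2; r = 33.6 − 37.2 = -3.6
x=14: ŷ = 0.8 + 2.8·14 = 40; r = 40.4 − 40 = 0.4
x=15: ŷ = 0.8 + 2.8·15 = 42.8; r = 43.8 − 42.8 = 1
SSE = 1.44 + 0.04 + 11.56 + 0.04 + 12.96 + 0.16 + 1 = 27.2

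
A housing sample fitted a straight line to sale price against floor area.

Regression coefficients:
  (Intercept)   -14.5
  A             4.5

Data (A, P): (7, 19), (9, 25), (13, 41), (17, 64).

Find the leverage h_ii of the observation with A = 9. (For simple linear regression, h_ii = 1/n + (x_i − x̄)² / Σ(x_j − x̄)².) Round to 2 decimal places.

Ā = (7 + 9 + 13 + 17)/4 = 11.5
Σ(A − Ā)² = 20.25 + 6.25 + 2.25 + 30.25 = 59
h = 1/4 + (-2.5)²/59 = 0.25 + 0.105932 = 0.36

h = 0.36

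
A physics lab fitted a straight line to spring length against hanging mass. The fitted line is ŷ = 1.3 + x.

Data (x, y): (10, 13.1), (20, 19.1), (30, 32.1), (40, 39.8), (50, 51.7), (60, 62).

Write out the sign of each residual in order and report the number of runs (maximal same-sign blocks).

x=10: ŷ = 1.3 + 10 = 11.3; e = 13.1 − 11.3 = 1.8
x=20: ŷ = 1.3 + 20 = 21.3; e = 19.1 − 21.3 = -2.2
x=30: ŷ = 1.3 + 30 = 31.3; e = 32.1 − 31.3 = 0.8
x=40: ŷ = 1.3 + 40 = 41.3; e = 39.8 − 41.3 = -1.5
x=50: ŷ = 1.3 + 50 = 51.3; e = 51.7 − 51.3 = 0.4
x=60: ŷ = 1.3 + 60 = 61.3; e = 62 − 61.3 = 0.7
Signs: + − + − + +
Runs: +×1, −×1, +×1, −×1, +×2 → 5

5 runs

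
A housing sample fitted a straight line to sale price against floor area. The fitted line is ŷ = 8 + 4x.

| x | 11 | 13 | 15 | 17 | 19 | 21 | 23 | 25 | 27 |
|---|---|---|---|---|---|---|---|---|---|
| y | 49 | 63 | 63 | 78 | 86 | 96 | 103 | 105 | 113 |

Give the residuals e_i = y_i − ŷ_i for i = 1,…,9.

-3, 3, -5, 2, 2, 4, 3, -3, -3

x=11: ŷ = 8 + 4·11 = 52; e = 49 − 52 = -3
x=13: ŷ = 8 + 4·13 = 60; e = 63 − 60 = 3
x=15: ŷ = 8 + 4·15 = 68; e = 63 − 68 = -5
x=17: ŷ = 8 + 4·17 = 76; e = 78 − 76 = 2
x=19: ŷ = 8 + 4·19 = 84; e = 86 − 84 = 2
x=21: ŷ = 8 + 4·21 = 92; e = 96 − 92 = 4
x=23: ŷ = 8 + 4·23 = 100; e = 103 − 100 = 3
x=25: ŷ = 8 + 4·25 = 108; e = 105 − 108 = -3
x=27: ŷ = 8 + 4·27 = 116; e = 113 − 116 = -3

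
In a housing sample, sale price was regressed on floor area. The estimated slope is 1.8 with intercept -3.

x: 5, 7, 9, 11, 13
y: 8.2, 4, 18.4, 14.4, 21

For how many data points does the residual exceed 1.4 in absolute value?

4

x=5: ŷ = -3 + 1.8·5 = 6; r = 8.2 − 6 = 2.2
x=7: ŷ = -3 + 1.8·7 = 9.6; r = 4 − 9.6 = -5.6
x=9: ŷ = -3 + 1.8·9 = 13.2; r = 18.4 − 13.2 = 5.2
x=11: ŷ = -3 + 1.8·11 = 16.8; r = 14.4 − 16.8 = -2.4
x=13: ŷ = -3 + 1.8·13 = 20.4; r = 21 − 20.4 = 0.6
|r| > 1.4: x=5 (|r|=2.2), x=7 (|r|=5.6), x=9 (|r|=5.2), x=11 (|r|=2.4) → 4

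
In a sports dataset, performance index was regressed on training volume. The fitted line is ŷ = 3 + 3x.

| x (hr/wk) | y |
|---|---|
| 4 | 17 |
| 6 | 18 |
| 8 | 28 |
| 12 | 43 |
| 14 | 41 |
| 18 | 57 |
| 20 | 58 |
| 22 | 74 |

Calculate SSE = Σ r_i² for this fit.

x=4: ŷ = 3 + 3·4 = 15; r = 17 − 15 = 2
x=6: ŷ = 3 + 3·6 = 21; r = 18 − 21 = -3
x=8: ŷ = 3 + 3·8 = 27; r = 28 − 27 = 1
x=12: ŷ = 3 + 3·12 = 39; r = 43 − 39 = 4
x=14: ŷ = 3 + 3·14 = 45; r = 41 − 45 = -4
x=18: ŷ = 3 + 3·18 = 57; r = 57 − 57 = 0
x=20: ŷ = 3 + 3·20 = 63; r = 58 − 63 = -5
x=22: ŷ = 3 + 3·22 = 69; r = 74 − 69 = 5
SSE = 4 + 9 + 1 + 16 + 16 + 0 + 25 + 25 = 96

SSE = 96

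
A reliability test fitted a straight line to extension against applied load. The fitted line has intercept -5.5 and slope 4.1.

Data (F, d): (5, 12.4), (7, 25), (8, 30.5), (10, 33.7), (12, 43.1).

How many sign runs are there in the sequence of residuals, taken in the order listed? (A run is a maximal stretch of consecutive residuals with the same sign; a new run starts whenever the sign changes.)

3 runs

F=5: ŷ = -5.5 + 4.1·5 = 15; r = 12.4 − 15 = -2.6
F=7: ŷ = -5.5 + 4.1·7 = 23.2; r = 25 − 23.2 = 1.8
F=8: ŷ = -5.5 + 4.1·8 = 27.3; r = 30.5 − 27.3 = 3.2
F=10: ŷ = -5.5 + 4.1·10 = 35.5; r = 33.7 − 35.5 = -1.8
F=12: ŷ = -5.5 + 4.1·12 = 43.7; r = 43.1 − 43.7 = -0.6
Signs: − + + − −
Runs: −×1, +×2, −×2 → 3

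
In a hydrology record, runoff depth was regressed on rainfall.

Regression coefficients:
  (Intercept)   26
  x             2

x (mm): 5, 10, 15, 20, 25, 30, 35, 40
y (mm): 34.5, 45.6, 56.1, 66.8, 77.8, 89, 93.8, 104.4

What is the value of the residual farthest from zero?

r = 3

x=5: ŷ = 26 + 2·5 = 36; r = 34.5 − 36 = -1.5
x=10: ŷ = 26 + 2·10 = 46; r = 45.6 − 46 = -0.4
x=15: ŷ = 26 + 2·15 = 56; r = 56.1 − 56 = 0.1
x=20: ŷ = 26 + 2·20 = 66; r = 66.8 − 66 = 0.8
x=25: ŷ = 26 + 2·25 = 76; r = 77.8 − 76 = 1.8
x=30: ŷ = 26 + 2·30 = 86; r = 89 − 86 = 3
x=35: ŷ = 26 + 2·35 = 96; r = 93.8 − 96 = -2.2
x=40: ŷ = 26 + 2·40 = 106; r = 104.4 − 106 = -1.6
Largest |r| is 3 at x = 30, residual 3.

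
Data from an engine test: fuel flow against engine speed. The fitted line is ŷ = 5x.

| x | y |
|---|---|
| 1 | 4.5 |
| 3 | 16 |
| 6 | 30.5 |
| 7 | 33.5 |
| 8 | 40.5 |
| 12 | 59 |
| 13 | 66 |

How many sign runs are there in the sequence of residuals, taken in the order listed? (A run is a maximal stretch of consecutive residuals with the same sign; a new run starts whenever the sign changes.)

6 runs

x=1: ŷ = 5·1 = 5; r = 4.5 − 5 = -0.5
x=3: ŷ = 5·3 = 15; r = 16 − 15 = 1
x=6: ŷ = 5·6 = 30; r = 30.5 − 30 = 0.5
x=7: ŷ = 5·7 = 35; r = 33.5 − 35 = -1.5
x=8: ŷ = 5·8 = 40; r = 40.5 − 40 = 0.5
x=12: ŷ = 5·12 = 60; r = 59 − 60 = -1
x=13: ŷ = 5·13 = 65; r = 66 − 65 = 1
Signs: − + + − + − +
Runs: −×1, +×2, −×1, +×1, −×1, +×1 → 6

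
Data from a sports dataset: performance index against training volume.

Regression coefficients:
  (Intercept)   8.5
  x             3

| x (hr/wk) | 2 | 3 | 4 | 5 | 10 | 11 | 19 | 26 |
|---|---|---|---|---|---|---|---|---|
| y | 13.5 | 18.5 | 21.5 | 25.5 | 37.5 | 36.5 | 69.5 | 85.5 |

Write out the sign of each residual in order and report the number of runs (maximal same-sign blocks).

5 runs

x=2: ŷ = 8.5 + 3·2 = 14.5; r = 13.5 − 14.5 = -1
x=3: ŷ = 8.5 + 3·3 = 17.5; r = 18.5 − 17.5 = 1
x=4: ŷ = 8.5 + 3·4 = 20.5; r = 21.5 − 20.5 = 1
x=5: ŷ = 8.5 + 3·5 = 23.5; r = 25.5 − 23.5 = 2
x=10: ŷ = 8.5 + 3·10 = 38.5; r = 37.5 − 38.5 = -1
x=11: ŷ = 8.5 + 3·11 = 41.5; r = 36.5 − 41.5 = -5
x=19: ŷ = 8.5 + 3·19 = 65.5; r = 69.5 − 65.5 = 4
x=26: ŷ = 8.5 + 3·26 = 86.5; r = 85.5 − 86.5 = -1
Signs: − + + + − − + −
Runs: −×1, +×3, −×2, +×1, −×1 → 5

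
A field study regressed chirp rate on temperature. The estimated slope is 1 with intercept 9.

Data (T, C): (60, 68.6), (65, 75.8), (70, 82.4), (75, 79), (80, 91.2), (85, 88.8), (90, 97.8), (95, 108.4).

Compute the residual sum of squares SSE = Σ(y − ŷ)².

SSE = 92.64

T=60: Ĉ = 9 + 60 = 69; r = 68.6 − 69 = -0.4
T=65: Ĉ = 9 + 65 = 74; r = 75.8 − 74 = 1.8
T=70: Ĉ = 9 + 70 = 79; r = 82.4 − 79 = 3.4
T=75: Ĉ = 9 + 75 = 84; r = 79 − 84 = -5
T=80: Ĉ = 9 + 80 = 89; r = 91.2 − 89 = 2.2
T=85: Ĉ = 9 + 85 = 94; r = 88.8 − 94 = -5.2
T=90: Ĉ = 9 + 90 = 99; r = 97.8 − 99 = -1.2
T=95: Ĉ = 9 + 95 = 104; r = 108.4 − 104 = 4.4
SSE = 0.16 + 3.24 + 11.56 + 25 + 4.84 + 27.04 + 1.44 + 19.36 = 92.64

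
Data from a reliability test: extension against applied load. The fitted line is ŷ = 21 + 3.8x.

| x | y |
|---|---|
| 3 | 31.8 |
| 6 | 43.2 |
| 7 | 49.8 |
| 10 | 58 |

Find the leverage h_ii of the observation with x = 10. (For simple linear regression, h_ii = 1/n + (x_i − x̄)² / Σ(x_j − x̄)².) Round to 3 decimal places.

x̄ = (3 + 6 + 7 + 10)/4 = 6.5
Σ(x − x̄)² = 12.25 + 0.25 + 0.25 + 12.25 = 25
h = 1/4 + (3.5)²/25 = 0.25 + 0.49 = 0.740

h = 0.740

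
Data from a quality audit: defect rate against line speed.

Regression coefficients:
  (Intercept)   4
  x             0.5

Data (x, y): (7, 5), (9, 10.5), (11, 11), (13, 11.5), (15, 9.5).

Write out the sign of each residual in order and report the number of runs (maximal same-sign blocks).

3 runs

x=7: ŷ = 4 + 0.5·7 = 7.5; e = 5 − 7.5 = -2.5
x=9: ŷ = 4 + 0.5·9 = 8.5; e = 10.5 − 8.5 = 2
x=11: ŷ = 4 + 0.5·11 = 9.5; e = 11 − 9.5 = 1.5
x=13: ŷ = 4 + 0.5·13 = 10.5; e = 11.5 − 10.5 = 1
x=15: ŷ = 4 + 0.5·15 = 11.5; e = 9.5 − 11.5 = -2
Signs: − + + + −
Runs: −×1, +×3, −×1 → 3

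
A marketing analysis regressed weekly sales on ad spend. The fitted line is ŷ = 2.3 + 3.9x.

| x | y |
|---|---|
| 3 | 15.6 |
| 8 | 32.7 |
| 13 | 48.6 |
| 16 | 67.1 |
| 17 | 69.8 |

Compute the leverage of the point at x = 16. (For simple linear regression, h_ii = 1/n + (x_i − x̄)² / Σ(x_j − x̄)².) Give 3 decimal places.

h = 0.354

x̄ = (3 + 8 + 13 + 16 + 17)/5 = 11.4
Σ(x − x̄)² = 70.56 + 11.56 + 2.56 + 21.16 + 31.36 = 137.2
h = 1/5 + (4.6)²/137.2 = 0.2 + 0.154227 = 0.354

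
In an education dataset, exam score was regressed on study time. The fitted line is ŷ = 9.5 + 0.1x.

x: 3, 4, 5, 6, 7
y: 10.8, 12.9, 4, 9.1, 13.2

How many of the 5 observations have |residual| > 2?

3

x=3: ŷ = 9.5 + 0.1·3 = 9.8; r = 10.8 − 9.8 = 1
x=4: ŷ = 9.5 + 0.1·4 = 9.9; r = 12.9 − 9.9 = 3
x=5: ŷ = 9.5 + 0.1·5 = 10; r = 4 − 10 = -6
x=6: ŷ = 9.5 + 0.1·6 = 10.1; r = 9.1 − 10.1 = -1
x=7: ŷ = 9.5 + 0.1·7 = 10.2; r = 13.2 − 10.2 = 3
|r| > 2: x=4 (|r|=3), x=5 (|r|=6), x=7 (|r|=3) → 3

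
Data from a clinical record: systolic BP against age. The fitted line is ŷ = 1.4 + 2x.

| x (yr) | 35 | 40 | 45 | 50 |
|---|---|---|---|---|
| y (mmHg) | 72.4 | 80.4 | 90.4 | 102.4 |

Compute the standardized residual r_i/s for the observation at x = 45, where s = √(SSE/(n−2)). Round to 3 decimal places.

-0.707

x=35: ŷ = 1.4 + 2·35 = 71.4; r = 72.4 − 71.4 = 1
x=40: ŷ = 1.4 + 2·40 = 81.4; r = 80.4 − 81.4 = -1
x=45: ŷ = 1.4 + 2·45 = 91.4; r = 90.4 − 91.4 = -1
x=50: ŷ = 1.4 + 2·50 = 101.4; r = 102.4 − 101.4 = 1
SSE = 1 + 1 + 1 + 1 = 4
s = √(4/2) = 1.41421
r/s = -1 / 1.41421 = -0.707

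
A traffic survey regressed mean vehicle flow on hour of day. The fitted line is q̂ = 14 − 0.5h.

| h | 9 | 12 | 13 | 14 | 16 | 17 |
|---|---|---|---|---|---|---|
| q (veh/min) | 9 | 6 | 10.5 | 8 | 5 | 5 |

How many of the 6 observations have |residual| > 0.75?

4

h=9: q̂ = 14 − 0.5·9 = 9.5; e = 9 − 9.5 = -0.5
h=12: q̂ = 14 − 0.5·12 = 8; e = 6 − 8 = -2
h=13: q̂ = 14 − 0.5·13 = 7.5; e = 10.5 − 7.5 = 3
h=14: q̂ = 14 − 0.5·14 = 7; e = 8 − 7 = 1
h=16: q̂ = 14 − 0.5·16 = 6; e = 5 − 6 = -1
h=17: q̂ = 14 − 0.5·17 = 5.5; e = 5 − 5.5 = -0.5
|e| > 0.75: h=12 (|e|=2), h=13 (|e|=3), h=14 (|e|=1), h=16 (|e|=1) → 4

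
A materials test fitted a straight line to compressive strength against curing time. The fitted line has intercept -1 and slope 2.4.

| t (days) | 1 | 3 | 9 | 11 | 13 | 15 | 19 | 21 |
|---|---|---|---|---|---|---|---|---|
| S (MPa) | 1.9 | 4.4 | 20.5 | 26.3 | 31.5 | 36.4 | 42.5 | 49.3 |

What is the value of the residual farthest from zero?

e = -2.1

t=1: ŷ = -1 + 2.4·1 = 1.4; e = 1.9 − 1.4 = 0.5
t=3: ŷ = -1 + 2.4·3 = 6.2; e = 4.4 − 6.2 = -1.8
t=9: ŷ = -1 + 2.4·9 = 20.6; e = 20.5 − 20.6 = -0.1
t=11: ŷ = -1 + 2.4·11 = 25.4; e = 26.3 − 25.4 = 0.9
t=13: ŷ = -1 + 2.4·13 = 30.2; e = 31.5 − 30.2 = 1.3
t=15: ŷ = -1 + 2.4·15 = 35; e = 36.4 − 35 = 1.4
t=19: ŷ = -1 + 2.4·19 = 44.6; e = 42.5 − 44.6 = -2.1
t=21: ŷ = -1 + 2.4·21 = 49.4; e = 49.3 − 49.4 = -0.1
Largest |e| is 2.1 at t = 19, residual -2.1.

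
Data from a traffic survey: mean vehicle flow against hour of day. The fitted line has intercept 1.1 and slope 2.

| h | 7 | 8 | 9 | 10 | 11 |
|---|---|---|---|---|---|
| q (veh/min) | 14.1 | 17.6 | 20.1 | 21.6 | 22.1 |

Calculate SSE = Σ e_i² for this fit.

h=7: ŷ = 1.1 + 2·7 = 15.1; e = 14.1 − 15.1 = -1
h=8: ŷ = 1.1 + 2·8 = 17.1; e = 17.6 − 17.1 = 0.5
h=9: ŷ = 1.1 + 2·9 = 19.1; e = 20.1 − 19.1 = 1
h=10: ŷ = 1.1 + 2·10 = 21.1; e = 21.6 − 21.1 = 0.5
h=11: ŷ = 1.1 + 2·11 = 23.1; e = 22.1 − 23.1 = -1
SSE = 1 + 0.25 + 1 + 0.25 + 1 = 3.5

SSE = 3.5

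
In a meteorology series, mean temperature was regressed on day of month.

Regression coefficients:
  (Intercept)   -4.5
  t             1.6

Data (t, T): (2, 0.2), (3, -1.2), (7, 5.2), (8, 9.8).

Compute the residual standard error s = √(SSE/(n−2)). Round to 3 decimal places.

t=2: ŷ = -4.5 + 1.6·2 = -1.3; e = 0.2 − (-1.3) = 1.5
t=3: ŷ = -4.5 + 1.6·3 = 0.3; e = -1.2 − 0.3 = -1.5
t=7: ŷ = -4.5 + 1.6·7 = 6.7; e = 5.2 − 6.7 = -1.5
t=8: ŷ = -4.5 + 1.6·8 = 8.3; e = 9.8 − 8.3 = 1.5
SSE = 2.25 + 2.25 + 2.25 + 2.25 = 9
s = √(9/2) = √4.5 ≈ 2.121

s = 2.121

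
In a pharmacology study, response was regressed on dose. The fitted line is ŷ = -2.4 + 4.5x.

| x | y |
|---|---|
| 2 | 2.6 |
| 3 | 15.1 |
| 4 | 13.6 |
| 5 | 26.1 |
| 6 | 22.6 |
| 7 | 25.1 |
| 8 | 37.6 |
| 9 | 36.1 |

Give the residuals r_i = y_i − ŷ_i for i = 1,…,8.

-4, 4, -2, 6, -2, -4, 4, -2

x=2: ŷ = -2.4 + 4.5·2 = 6.6; r = 2.6 − 6.6 = -4
x=3: ŷ = -2.4 + 4.5·3 = 11.1; r = 15.1 − 11.1 = 4
x=4: ŷ = -2.4 + 4.5·4 = 15.6; r = 13.6 − 15.6 = -2
x=5: ŷ = -2.4 + 4.5·5 = 20.1; r = 26.1 − 20.1 = 6
x=6: ŷ = -2.4 + 4.5·6 = 24.6; r = 22.6 − 24.6 = -2
x=7: ŷ = -2.4 + 4.5·7 = 29.1; r = 25.1 − 29.1 = -4
x=8: ŷ = -2.4 + 4.5·8 = 33.6; r = 37.6 − 33.6 = 4
x=9: ŷ = -2.4 + 4.5·9 = 38.1; r = 36.1 − 38.1 = -2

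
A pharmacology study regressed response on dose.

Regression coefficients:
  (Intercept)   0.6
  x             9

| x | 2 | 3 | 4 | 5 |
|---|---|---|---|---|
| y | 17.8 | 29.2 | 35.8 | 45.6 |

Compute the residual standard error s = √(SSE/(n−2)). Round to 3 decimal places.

s = 1.386

x=2: ŷ = 0.6 + 9·2 = 18.6; e = 17.8 − 18.6 = -0.8
x=3: ŷ = 0.6 + 9·3 = 27.6; e = 29.2 − 27.6 = 1.6
x=4: ŷ = 0.6 + 9·4 = 36.6; e = 35.8 − 36.6 = -0.8
x=5: ŷ = 0.6 + 9·5 = 45.6; e = 45.6 − 45.6 = 0
SSE = 0.64 + 2.56 + 0.64 + 0 = 3.84
s = √(3.84/2) = √1.92 ≈ 1.386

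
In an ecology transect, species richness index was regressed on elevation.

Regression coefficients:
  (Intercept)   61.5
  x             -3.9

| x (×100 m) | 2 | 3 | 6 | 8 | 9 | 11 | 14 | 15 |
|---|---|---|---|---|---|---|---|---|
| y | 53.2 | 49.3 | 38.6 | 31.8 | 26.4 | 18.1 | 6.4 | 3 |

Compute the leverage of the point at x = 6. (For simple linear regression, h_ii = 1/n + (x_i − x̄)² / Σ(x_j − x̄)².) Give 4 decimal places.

h = 0.1646

x̄ = (2 + 3 + 6 + 8 + 9 + 11 + 14 + 15)/8 = 8.5
Σ(x − x̄)² = 42.25 + 30.25 + 6.25 + 0.25 + 0.25 + 6.25 + 30.25 + 42.25 = 158
h = 1/8 + (-2.5)²/158 = 0.125 + 0.039557 = 0.1646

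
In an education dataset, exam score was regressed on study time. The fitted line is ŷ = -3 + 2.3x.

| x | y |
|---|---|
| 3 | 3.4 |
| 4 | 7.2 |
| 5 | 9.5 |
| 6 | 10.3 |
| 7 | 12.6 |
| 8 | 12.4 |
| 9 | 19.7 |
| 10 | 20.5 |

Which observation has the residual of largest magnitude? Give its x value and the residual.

x=3: ŷ = -3 + 2.3·3 = 3.9; e = 3.4 − 3.9 = -0.5
x=4: ŷ = -3 + 2.3·4 = 6.2; e = 7.2 − 6.2 = 1
x=5: ŷ = -3 + 2.3·5 = 8.5; e = 9.5 − 8.5 = 1
x=6: ŷ = -3 + 2.3·6 = 10.8; e = 10.3 − 10.8 = -0.5
x=7: ŷ = -3 + 2.3·7 = 13.1; e = 12.6 − 13.1 = -0.5
x=8: ŷ = -3 + 2.3·8 = 15.4; e = 12.4 − 15.4 = -3
x=9: ŷ = -3 + 2.3·9 = 17.7; e = 19.7 − 17.7 = 2
x=10: ŷ = -3 + 2.3·10 = 20; e = 20.5 − 20 = 0.5
Largest |e| is 3 at x = 8, residual -3.

x = 8, e = -3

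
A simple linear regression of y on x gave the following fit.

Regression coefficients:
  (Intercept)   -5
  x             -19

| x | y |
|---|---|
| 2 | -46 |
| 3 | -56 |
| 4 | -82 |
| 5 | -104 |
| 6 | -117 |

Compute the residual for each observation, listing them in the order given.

x=2: ŷ = -5 − 19·2 = -43; e = -46 − (-43) = -3
x=3: ŷ = -5 − 19·3 = -62; e = -56 − (-62) = 6
x=4: ŷ = -5 − 19·4 = -81; e = -82 − (-81) = -1
x=5: ŷ = -5 − 19·5 = -100; e = -104 − (-100) = -4
x=6: ŷ = -5 − 19·6 = -119; e = -117 − (-119) = 2

-3, 6, -1, -4, 2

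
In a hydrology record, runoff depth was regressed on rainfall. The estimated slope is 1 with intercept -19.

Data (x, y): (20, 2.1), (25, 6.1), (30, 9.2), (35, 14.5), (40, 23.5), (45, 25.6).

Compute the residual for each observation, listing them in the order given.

x=20: ŷ = -19 + 20 = 1; e = 2.1 − 1 = 1.1
x=25: ŷ = -19 + 25 = 6; e = 6.1 − 6 = 0.1
x=30: ŷ = -19 + 30 = 11; e = 9.2 − 11 = -1.8
x=35: ŷ = -19 + 35 = 16; e = 14.5 − 16 = -1.5
x=40: ŷ = -19 + 40 = 21; e = 23.5 − 21 = 2.5
x=45: ŷ = -19 + 45 = 26; e = 25.6 − 26 = -0.4

1.1, 0.1, -1.8, -1.5, 2.5, -0.4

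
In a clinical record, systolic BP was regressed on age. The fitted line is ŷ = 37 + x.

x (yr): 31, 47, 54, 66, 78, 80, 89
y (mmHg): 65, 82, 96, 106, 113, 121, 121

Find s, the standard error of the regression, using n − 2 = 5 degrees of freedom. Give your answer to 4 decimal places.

s = 4.2895

x=31: ŷ = 37 + 31 = 68; r = 65 − 68 = -3
x=47: ŷ = 37 + 47 = 84; r = 82 − 84 = -2
x=54: ŷ = 37 + 54 = 91; r = 96 − 91 = 5
x=66: ŷ = 37 + 66 = 103; r = 106 − 103 = 3
x=78: ŷ = 37 + 78 = 115; r = 113 − 115 = -2
x=80: ŷ = 37 + 80 = 117; r = 121 − 117 = 4
x=89: ŷ = 37 + 89 = 126; r = 121 − 126 = -5
SSE = 9 + 4 + 25 + 9 + 4 + 16 + 25 = 92
s = √(92/5) = √18.4 ≈ 4.2895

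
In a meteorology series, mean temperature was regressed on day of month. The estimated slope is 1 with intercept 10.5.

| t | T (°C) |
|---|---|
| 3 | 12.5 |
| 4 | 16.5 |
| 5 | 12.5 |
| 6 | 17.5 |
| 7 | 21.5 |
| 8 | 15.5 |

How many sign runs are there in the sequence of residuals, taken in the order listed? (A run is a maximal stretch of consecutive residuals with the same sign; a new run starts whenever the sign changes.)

5 runs

t=3: T̂ = 10.5 + 3 = 13.5; r = 12.5 − 13.5 = -1
t=4: T̂ = 10.5 + 4 = 14.5; r = 16.5 − 14.5 = 2
t=5: T̂ = 10.5 + 5 = 15.5; r = 12.5 − 15.5 = -3
t=6: T̂ = 10.5 + 6 = 16.5; r = 17.5 − 16.5 = 1
t=7: T̂ = 10.5 + 7 = 17.5; r = 21.5 − 17.5 = 4
t=8: T̂ = 10.5 + 8 = 18.5; r = 15.5 − 18.5 = -3
Signs: − + − + + −
Runs: −×1, +×1, −×1, +×2, −×1 → 5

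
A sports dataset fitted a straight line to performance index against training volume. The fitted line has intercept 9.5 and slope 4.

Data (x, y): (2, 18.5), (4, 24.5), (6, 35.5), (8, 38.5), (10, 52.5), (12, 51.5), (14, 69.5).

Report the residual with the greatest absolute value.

e = -6

x=2: ŷ = 9.5 + 4·2 = 17.5; e = 18.5 − 17.5 = 1
x=4: ŷ = 9.5 + 4·4 = 25.5; e = 24.5 − 25.5 = -1
x=6: ŷ = 9.5 + 4·6 = 33.5; e = 35.5 − 33.5 = 2
x=8: ŷ = 9.5 + 4·8 = 41.5; e = 38.5 − 41.5 = -3
x=10: ŷ = 9.5 + 4·10 = 49.5; e = 52.5 − 49.5 = 3
x=12: ŷ = 9.5 + 4·12 = 57.5; e = 51.5 − 57.5 = -6
x=14: ŷ = 9.5 + 4·14 = 65.5; e = 69.5 − 65.5 = 4
Largest |e| is 6 at x = 12, residual -6.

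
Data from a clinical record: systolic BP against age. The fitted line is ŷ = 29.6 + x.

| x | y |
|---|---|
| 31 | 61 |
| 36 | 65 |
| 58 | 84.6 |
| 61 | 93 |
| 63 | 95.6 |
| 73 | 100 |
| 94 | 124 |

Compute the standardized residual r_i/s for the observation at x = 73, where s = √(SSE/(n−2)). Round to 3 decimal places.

-1.041

x=31: ŷ = 29.6 + 31 = 60.6; r = 61 − 60.6 = 0.4
x=36: ŷ = 29.6 + 36 = 65.6; r = 65 − 65.6 = -0.6
x=58: ŷ = 29.6 + 58 = 87.6; r = 84.6 − 87.6 = -3
x=61: ŷ = 29.6 + 61 = 90.6; r = 93 − 90.6 = 2.4
x=63: ŷ = 29.6 + 63 = 92.6; r = 95.6 − 92.6 = 3
x=73: ŷ = 29.6 + 73 = 102.6; r = 100 − 102.6 = -2.6
x=94: ŷ = 29.6 + 94 = 123.6; r = 124 − 123.6 = 0.4
SSE = 0.16 + 0.36 + 9 + 5.76 + 9 + 6.76 + 0.16 = 31.2
s = √(31.2/5) = 2.498
r/s = -2.6 / 2.498 = -1.041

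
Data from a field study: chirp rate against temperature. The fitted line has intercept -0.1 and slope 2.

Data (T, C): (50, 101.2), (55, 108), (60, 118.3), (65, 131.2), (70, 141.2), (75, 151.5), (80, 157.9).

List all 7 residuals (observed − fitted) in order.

T=50: Ĉ = -0.1 + 2·50 = 99.9; r = 101.2 − 99.9 = 1.3
T=55: Ĉ = -0.1 + 2·55 = 109.9; r = 108 − 109.9 = -1.9
T=60: Ĉ = -0.1 + 2·60 = 119.9; r = 118.3 − 119.9 = -1.6
T=65: Ĉ = -0.1 + 2·65 = 129.9; r = 131.2 − 129.9 = 1.3
T=70: Ĉ = -0.1 + 2·70 = 139.9; r = 141.2 − 139.9 = 1.3
T=75: Ĉ = -0.1 + 2·75 = 149.9; r = 151.5 − 149.9 = 1.6
T=80: Ĉ = -0.1 + 2·80 = 159.9; r = 157.9 − 159.9 = -2

1.3, -1.9, -1.6, 1.3, 1.3, 1.6, -2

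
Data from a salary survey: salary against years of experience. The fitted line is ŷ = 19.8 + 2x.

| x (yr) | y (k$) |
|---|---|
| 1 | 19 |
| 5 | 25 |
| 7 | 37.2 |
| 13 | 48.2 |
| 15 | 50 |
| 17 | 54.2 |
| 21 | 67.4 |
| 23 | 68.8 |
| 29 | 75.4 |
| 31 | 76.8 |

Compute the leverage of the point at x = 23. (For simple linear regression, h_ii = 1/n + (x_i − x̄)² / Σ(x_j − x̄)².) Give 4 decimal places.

h = 0.1511

x̄ = (1 + 5 + 7 + 13 + 15 + 17 + 21 + 23 + 29 + 31)/10 = 16.2
Σ(x − x̄)² = 231.04 + 125.44 + 84.64 + 10.24 + 1.44 + 0.64 + 23.04 + 46.24 + 163.84 + 219.04 = 905.6
h = 1/10 + (6.8)²/905.6 = 0.1 + 0.0510601 = 0.1511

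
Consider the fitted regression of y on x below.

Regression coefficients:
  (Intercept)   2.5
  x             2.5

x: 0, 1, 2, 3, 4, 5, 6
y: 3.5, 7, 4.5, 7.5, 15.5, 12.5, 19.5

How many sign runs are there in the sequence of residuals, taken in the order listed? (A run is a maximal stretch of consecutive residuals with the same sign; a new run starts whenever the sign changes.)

x=0: ŷ = 2.5 + 2.5·0 = 2.5; r = 3.5 − 2.5 = 1
x=1: ŷ = 2.5 + 2.5·1 = 5; r = 7 − 5 = 2
x=2: ŷ = 2.5 + 2.5·2 = 7.5; r = 4.5 − 7.5 = -3
x=3: ŷ = 2.5 + 2.5·3 = 10; r = 7.5 − 10 = -2.5
x=4: ŷ = 2.5 + 2.5·4 = 12.5; r = 15.5 − 12.5 = 3
x=5: ŷ = 2.5 + 2.5·5 = 15; r = 12.5 − 15 = -2.5
x=6: ŷ = 2.5 + 2.5·6 = 17.5; r = 19.5 − 17.5 = 2
Signs: + + − − + − +
Runs: +×2, −×2, +×1, −×1, +×1 → 5

5 runs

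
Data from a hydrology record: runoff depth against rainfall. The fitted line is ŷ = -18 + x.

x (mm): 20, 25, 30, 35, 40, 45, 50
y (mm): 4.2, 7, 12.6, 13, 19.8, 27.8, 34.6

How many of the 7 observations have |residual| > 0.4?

6

x=20: ŷ = -18 + 20 = 2; r = 4.2 − 2 = 2.2
x=25: ŷ = -18 + 25 = 7; r = 7 − 7 = 0
x=30: ŷ = -18 + 30 = 12; r = 12.6 − 12 = 0.6
x=35: ŷ = -18 + 35 = 17; r = 13 − 17 = -4
x=40: ŷ = -18 + 40 = 22; r = 19.8 − 22 = -2.2
x=45: ŷ = -18 + 45 = 27; r = 27.8 − 27 = 0.8
x=50: ŷ = -18 + 50 = 32; r = 34.6 − 32 = 2.6
|r| > 0.4: x=20 (|r|=2.2), x=30 (|r|=0.6), x=35 (|r|=4), x=40 (|r|=2.2), x=45 (|r|=0.8), x=50 (|r|=2.6) → 6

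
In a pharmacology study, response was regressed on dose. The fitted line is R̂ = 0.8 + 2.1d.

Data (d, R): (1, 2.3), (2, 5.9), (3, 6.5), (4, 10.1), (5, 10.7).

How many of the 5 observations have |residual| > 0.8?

2

d=1: R̂ = 0.8 + 2.1·1 = 2.9; e = 2.3 − 2.9 = -0.6
d=2: R̂ = 0.8 + 2.1·2 = 5; e = 5.9 − 5 = 0.9
d=3: R̂ = 0.8 + 2.1·3 = 7.1; e = 6.5 − 7.1 = -0.6
d=4: R̂ = 0.8 + 2.1·4 = 9.2; e = 10.1 − 9.2 = 0.9
d=5: R̂ = 0.8 + 2.1·5 = 11.3; e = 10.7 − 11.3 = -0.6
|e| > 0.8: d=2 (|e|=0.9), d=4 (|e|=0.9) → 2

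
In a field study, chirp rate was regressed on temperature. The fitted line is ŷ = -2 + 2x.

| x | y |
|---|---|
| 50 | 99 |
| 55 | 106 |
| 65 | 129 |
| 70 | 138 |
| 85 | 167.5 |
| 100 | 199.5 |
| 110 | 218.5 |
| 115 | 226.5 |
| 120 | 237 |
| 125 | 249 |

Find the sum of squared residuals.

SSE = 13

x=50: ŷ = -2 + 2·50 = 98; r = 99 − 98 = 1
x=55: ŷ = -2 + 2·55 = 108; r = 106 − 108 = -2
x=65: ŷ = -2 + 2·65 = 128; r = 129 − 128 = 1
x=70: ŷ = -2 + 2·70 = 138; r = 138 − 138 = 0
x=85: ŷ = -2 + 2·85 = 168; r = 167.5 − 168 = -0.5
x=100: ŷ = -2 + 2·100 = 198; r = 199.5 − 198 = 1.5
x=110: ŷ = -2 + 2·110 = 218; r = 218.5 − 218 = 0.5
x=115: ŷ = -2 + 2·115 = 228; r = 226.5 − 228 = -1.5
x=120: ŷ = -2 + 2·120 = 238; r = 237 − 238 = -1
x=125: ŷ = -2 + 2·125 = 248; r = 249 − 248 = 1
SSE = 1 + 4 + 1 + 0 + 0.25 + 2.25 + 0.25 + 2.25 + 1 + 1 = 13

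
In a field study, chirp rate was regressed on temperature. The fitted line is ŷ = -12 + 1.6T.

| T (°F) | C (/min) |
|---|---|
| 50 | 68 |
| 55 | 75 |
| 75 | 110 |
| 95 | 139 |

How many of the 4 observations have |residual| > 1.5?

T=50: ŷ = -12 + 1.6·50 = 68; e = 68 − 68 = 0
T=55: ŷ = -12 + 1.6·55 = 76; e = 75 − 76 = -1
T=75: ŷ = -12 + 1.6·75 = 108; e = 110 − 108 = 2
T=95: ŷ = -12 + 1.6·95 = 140; e = 139 − 140 = -1
|e| > 1.5: T=75 (|e|=2) → 1

1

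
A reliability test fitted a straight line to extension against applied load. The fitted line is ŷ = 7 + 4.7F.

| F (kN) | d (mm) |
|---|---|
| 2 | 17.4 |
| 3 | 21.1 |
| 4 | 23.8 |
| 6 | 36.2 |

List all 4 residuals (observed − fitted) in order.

F=2: ŷ = 7 + 4.7·2 = 16.4; r = 17.4 − 16.4 = 1
F=3: ŷ = 7 + 4.7·3 = 21.1; r = 21.1 − 21.1 = 0
F=4: ŷ = 7 + 4.7·4 = 25.8; r = 23.8 − 25.8 = -2
F=6: ŷ = 7 + 4.7·6 = 35.2; r = 36.2 − 35.2 = 1

1, 0, -2, 1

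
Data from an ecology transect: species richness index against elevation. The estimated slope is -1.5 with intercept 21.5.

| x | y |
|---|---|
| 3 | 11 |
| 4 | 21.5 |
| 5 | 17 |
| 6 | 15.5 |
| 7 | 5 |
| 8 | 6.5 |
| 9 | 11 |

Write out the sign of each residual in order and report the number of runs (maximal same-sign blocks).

x=3: ŷ = 21.5 − 1.5·3 = 17; e = 11 − 17 = -6
x=4: ŷ = 21.5 − 1.5·4 = 15.5; e = 21.5 − 15.5 = 6
x=5: ŷ = 21.5 − 1.5·5 = 14; e = 17 − 14 = 3
x=6: ŷ = 21.5 − 1.5·6 = 12.5; e = 15.5 − 12.5 = 3
x=7: ŷ = 21.5 − 1.5·7 = 11; e = 5 − 11 = -6
x=8: ŷ = 21.5 − 1.5·8 = 9.5; e = 6.5 − 9.5 = -3
x=9: ŷ = 21.5 − 1.5·9 = 8; e = 11 − 8 = 3
Signs: − + + + − − +
Runs: −×1, +×3, −×2, +×1 → 4

4 runs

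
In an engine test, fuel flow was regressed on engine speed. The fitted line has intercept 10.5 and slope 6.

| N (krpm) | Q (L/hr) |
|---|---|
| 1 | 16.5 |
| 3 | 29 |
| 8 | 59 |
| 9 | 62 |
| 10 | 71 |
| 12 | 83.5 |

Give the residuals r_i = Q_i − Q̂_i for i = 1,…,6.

N=1: Q̂ = 10.5 + 6·1 = 16.5; r = 16.5 − 16.5 = 0
N=3: Q̂ = 10.5 + 6·3 = 28.5; r = 29 − 28.5 = 0.5
N=8: Q̂ = 10.5 + 6·8 = 58.5; r = 59 − 58.5 = 0.5
N=9: Q̂ = 10.5 + 6·9 = 64.5; r = 62 − 64.5 = -2.5
N=10: Q̂ = 10.5 + 6·10 = 70.5; r = 71 − 70.5 = 0.5
N=12: Q̂ = 10.5 + 6·12 = 82.5; r = 83.5 − 82.5 = 1

0, 0.5, 0.5, -2.5, 0.5, 1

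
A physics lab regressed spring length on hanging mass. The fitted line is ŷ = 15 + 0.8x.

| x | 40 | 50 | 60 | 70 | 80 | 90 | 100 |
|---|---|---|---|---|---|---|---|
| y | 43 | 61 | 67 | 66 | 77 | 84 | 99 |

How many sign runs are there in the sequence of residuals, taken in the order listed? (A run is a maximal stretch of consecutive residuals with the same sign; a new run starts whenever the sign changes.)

4 runs

x=40: ŷ = 15 + 0.8·40 = 47; r = 43 − 47 = -4
x=50: ŷ = 15 + 0.8·50 = 55; r = 61 − 55 = 6
x=60: ŷ = 15 + 0.8·60 = 63; r = 67 − 63 = 4
x=70: ŷ = 15 + 0.8·70 = 71; r = 66 − 71 = -5
x=80: ŷ = 15 + 0.8·80 = 79; r = 77 − 79 = -2
x=90: ŷ = 15 + 0.8·90 = 87; r = 84 − 87 = -3
x=100: ŷ = 15 + 0.8·100 = 95; r = 99 − 95 = 4
Signs: − + + − − − +
Runs: −×1, +×2, −×3, +×1 → 4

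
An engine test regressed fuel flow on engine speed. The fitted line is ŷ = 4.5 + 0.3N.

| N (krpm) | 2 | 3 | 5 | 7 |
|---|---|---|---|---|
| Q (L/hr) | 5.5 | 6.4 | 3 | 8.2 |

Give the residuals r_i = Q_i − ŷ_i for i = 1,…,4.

0.4, 1, -3, 1.6

N=2: ŷ = 4.5 + 0.3·2 = 5.1; r = 5.5 − 5.1 = 0.4
N=3: ŷ = 4.5 + 0.3·3 = 5.4; r = 6.4 − 5.4 = 1
N=5: ŷ = 4.5 + 0.3·5 = 6; r = 3 − 6 = -3
N=7: ŷ = 4.5 + 0.3·7 = 6.6; r = 8.2 − 6.6 = 1.6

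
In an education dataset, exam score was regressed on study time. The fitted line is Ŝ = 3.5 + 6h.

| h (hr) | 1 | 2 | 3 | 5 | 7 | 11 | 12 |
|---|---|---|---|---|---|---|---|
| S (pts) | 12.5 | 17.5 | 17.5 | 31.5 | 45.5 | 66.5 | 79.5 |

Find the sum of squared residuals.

h=1: Ŝ = 3.5 + 6·1 = 9.5; e = 12.5 − 9.5 = 3
h=2: Ŝ = 3.5 + 6·2 = 15.5; e = 17.5 − 15.5 = 2
h=3: Ŝ = 3.5 + 6·3 = 21.5; e = 17.5 − 21.5 = -4
h=5: Ŝ = 3.5 + 6·5 = 33.5; e = 31.5 − 33.5 = -2
h=7: Ŝ = 3.5 + 6·7 = 45.5; e = 45.5 − 45.5 = 0
h=11: Ŝ = 3.5 + 6·11 = 69.5; e = 66.5 − 69.5 = -3
h=12: Ŝ = 3.5 + 6·12 = 75.5; e = 79.5 − 75.5 = 4
SSE = 9 + 4 + 16 + 4 + 0 + 9 + 16 = 58

SSE = 58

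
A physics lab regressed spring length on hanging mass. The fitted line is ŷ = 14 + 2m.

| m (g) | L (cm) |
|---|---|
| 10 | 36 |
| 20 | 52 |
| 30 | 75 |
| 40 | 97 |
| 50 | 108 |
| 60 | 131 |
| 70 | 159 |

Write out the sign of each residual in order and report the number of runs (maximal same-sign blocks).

m=10: ŷ = 14 + 2·10 = 34; r = 36 − 34 = 2
m=20: ŷ = 14 + 2·20 = 54; r = 52 − 54 = -2
m=30: ŷ = 14 + 2·30 = 74; r = 75 − 74 = 1
m=40: ŷ = 14 + 2·40 = 94; r = 97 − 94 = 3
m=50: ŷ = 14 + 2·50 = 114; r = 108 − 114 = -6
m=60: ŷ = 14 + 2·60 = 134; r = 131 − 134 = -3
m=70: ŷ = 14 + 2·70 = 154; r = 159 − 154 = 5
Signs: + − + + − − +
Runs: +×1, −×1, +×2, −×2, +×1 → 5

5 runs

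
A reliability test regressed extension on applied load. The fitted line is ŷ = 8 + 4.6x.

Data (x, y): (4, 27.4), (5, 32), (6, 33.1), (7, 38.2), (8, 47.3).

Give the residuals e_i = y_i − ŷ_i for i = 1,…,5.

x=4: ŷ = 8 + 4.6·4 = 26.4; e = 27.4 − 26.4 = 1
x=5: ŷ = 8 + 4.6·5 = 31; e = 32 − 31 = 1
x=6: ŷ = 8 + 4.6·6 = 35.6; e = 33.1 − 35.6 = -2.5
x=7: ŷ = 8 + 4.6·7 = 40.2; e = 38.2 − 40.2 = -2
x=8: ŷ = 8 + 4.6·8 = 44.8; e = 47.3 − 44.8 = 2.5

1, 1, -2.5, -2, 2.5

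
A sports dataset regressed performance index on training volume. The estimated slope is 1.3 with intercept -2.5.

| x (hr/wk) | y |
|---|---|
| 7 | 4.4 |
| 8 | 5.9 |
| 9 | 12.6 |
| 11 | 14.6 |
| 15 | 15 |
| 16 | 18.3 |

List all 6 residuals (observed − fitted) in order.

-2.2, -2, 3.4, 2.8, -2, 0

x=7: ŷ = -2.5 + 1.3·7 = 6.6; e = 4.4 − 6.6 = -2.2
x=8: ŷ = -2.5 + 1.3·8 = 7.9; e = 5.9 − 7.9 = -2
x=9: ŷ = -2.5 + 1.3·9 = 9.2; e = 12.6 − 9.2 = 3.4
x=11: ŷ = -2.5 + 1.3·11 = 11.8; e = 14.6 − 11.8 = 2.8
x=15: ŷ = -2.5 + 1.3·15 = 17; e = 15 − 17 = -2
x=16: ŷ = -2.5 + 1.3·16 = 18.3; e = 18.3 − 18.3 = 0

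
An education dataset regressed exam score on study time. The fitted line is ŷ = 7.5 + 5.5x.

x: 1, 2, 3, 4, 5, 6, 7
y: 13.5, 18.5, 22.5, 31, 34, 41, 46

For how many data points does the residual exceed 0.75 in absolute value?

x=1: ŷ = 7.5 + 5.5·1 = 13; e = 13.5 − 13 = 0.5
x=2: ŷ = 7.5 + 5.5·2 = 18.5; e = 18.5 − 18.5 = 0
x=3: ŷ = 7.5 + 5.5·3 = 24; e = 22.5 − 24 = -1.5
x=4: ŷ = 7.5 + 5.5·4 = 29.5; e = 31 − 29.5 = 1.5
x=5: ŷ = 7.5 + 5.5·5 = 35; e = 34 − 35 = -1
x=6: ŷ = 7.5 + 5.5·6 = 40.5; e = 41 − 40.5 = 0.5
x=7: ŷ = 7.5 + 5.5·7 = 46; e = 46 − 46 = 0
|e| > 0.75: x=3 (|e|=1.5), x=4 (|e|=1.5), x=5 (|e|=1) → 3

3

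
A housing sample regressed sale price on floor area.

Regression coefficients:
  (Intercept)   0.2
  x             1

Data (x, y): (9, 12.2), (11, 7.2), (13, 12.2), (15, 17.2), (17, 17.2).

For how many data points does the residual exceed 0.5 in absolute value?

x=9: ŷ = 0.2 + 9 = 9.2; r = 12.2 − 9.2 = 3
x=11: ŷ = 0.2 + 11 = 11.2; r = 7.2 − 11.2 = -4
x=13: ŷ = 0.2 + 13 = 13.2; r = 12.2 − 13.2 = -1
x=15: ŷ = 0.2 + 15 = 15.2; r = 17.2 − 15.2 = 2
x=17: ŷ = 0.2 + 17 = 17.2; r = 17.2 − 17.2 = 0
|r| > 0.5: x=9 (|r|=3), x=11 (|r|=4), x=13 (|r|=1), x=15 (|r|=2) → 4

4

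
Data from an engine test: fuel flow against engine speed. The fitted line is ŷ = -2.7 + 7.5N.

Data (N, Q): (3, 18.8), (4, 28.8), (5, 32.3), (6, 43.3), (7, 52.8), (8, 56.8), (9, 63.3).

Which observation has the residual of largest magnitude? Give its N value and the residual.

N=3: ŷ = -2.7 + 7.5·3 = 19.8; r = 18.8 − 19.8 = -1
N=4: ŷ = -2.7 + 7.5·4 = 27.3; r = 28.8 − 27.3 = 1.5
N=5: ŷ = -2.7 + 7.5·5 = 34.8; r = 32.3 − 34.8 = -2.5
N=6: ŷ = -2.7 + 7.5·6 = 42.3; r = 43.3 − 42.3 = 1
N=7: ŷ = -2.7 + 7.5·7 = 49.8; r = 52.8 − 49.8 = 3
N=8: ŷ = -2.7 + 7.5·8 = 57.3; r = 56.8 − 57.3 = -0.5
N=9: ŷ = -2.7 + 7.5·9 = 64.8; r = 63.3 − 64.8 = -1.5
Largest |r| is 3 at N = 7, residual 3.

N = 7, r = 3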